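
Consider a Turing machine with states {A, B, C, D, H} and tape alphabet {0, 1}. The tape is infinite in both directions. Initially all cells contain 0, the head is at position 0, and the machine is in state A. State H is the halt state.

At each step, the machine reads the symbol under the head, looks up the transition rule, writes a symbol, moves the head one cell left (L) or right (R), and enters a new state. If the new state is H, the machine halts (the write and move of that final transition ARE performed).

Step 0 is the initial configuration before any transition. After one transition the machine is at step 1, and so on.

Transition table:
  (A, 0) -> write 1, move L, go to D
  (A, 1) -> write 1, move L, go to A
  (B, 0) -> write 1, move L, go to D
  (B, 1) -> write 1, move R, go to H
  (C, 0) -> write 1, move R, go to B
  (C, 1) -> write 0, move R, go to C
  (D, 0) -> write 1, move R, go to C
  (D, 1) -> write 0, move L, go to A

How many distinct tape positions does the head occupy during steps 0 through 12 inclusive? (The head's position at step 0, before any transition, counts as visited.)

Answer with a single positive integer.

Answer: 6

Derivation:
Step 1: in state A at pos 0, read 0 -> (A,0)->write 1,move L,goto D. Now: state=D, head=-1, tape[-2..1]=0010 (head:  ^)
Step 2: in state D at pos -1, read 0 -> (D,0)->write 1,move R,goto C. Now: state=C, head=0, tape[-2..1]=0110 (head:   ^)
Step 3: in state C at pos 0, read 1 -> (C,1)->write 0,move R,goto C. Now: state=C, head=1, tape[-2..2]=01000 (head:    ^)
Step 4: in state C at pos 1, read 0 -> (C,0)->write 1,move R,goto B. Now: state=B, head=2, tape[-2..3]=010100 (head:     ^)
Step 5: in state B at pos 2, read 0 -> (B,0)->write 1,move L,goto D. Now: state=D, head=1, tape[-2..3]=010110 (head:    ^)
Step 6: in state D at pos 1, read 1 -> (D,1)->write 0,move L,goto A. Now: state=A, head=0, tape[-2..3]=010010 (head:   ^)
Step 7: in state A at pos 0, read 0 -> (A,0)->write 1,move L,goto D. Now: state=D, head=-1, tape[-2..3]=011010 (head:  ^)
Step 8: in state D at pos -1, read 1 -> (D,1)->write 0,move L,goto A. Now: state=A, head=-2, tape[-3..3]=0001010 (head:  ^)
Step 9: in state A at pos -2, read 0 -> (A,0)->write 1,move L,goto D. Now: state=D, head=-3, tape[-4..3]=00101010 (head:  ^)
Step 10: in state D at pos -3, read 0 -> (D,0)->write 1,move R,goto C. Now: state=C, head=-2, tape[-4..3]=01101010 (head:   ^)
Step 11: in state C at pos -2, read 1 -> (C,1)->write 0,move R,goto C. Now: state=C, head=-1, tape[-4..3]=01001010 (head:    ^)
Step 12: in state C at pos -1, read 0 -> (C,0)->write 1,move R,goto B. Now: state=B, head=0, tape[-4..3]=01011010 (head:     ^)
Head positions at steps 0..12: starting at 0, distinct positions visited = {-3, -2, -1, 0, 1, 2} -> 6 position(s)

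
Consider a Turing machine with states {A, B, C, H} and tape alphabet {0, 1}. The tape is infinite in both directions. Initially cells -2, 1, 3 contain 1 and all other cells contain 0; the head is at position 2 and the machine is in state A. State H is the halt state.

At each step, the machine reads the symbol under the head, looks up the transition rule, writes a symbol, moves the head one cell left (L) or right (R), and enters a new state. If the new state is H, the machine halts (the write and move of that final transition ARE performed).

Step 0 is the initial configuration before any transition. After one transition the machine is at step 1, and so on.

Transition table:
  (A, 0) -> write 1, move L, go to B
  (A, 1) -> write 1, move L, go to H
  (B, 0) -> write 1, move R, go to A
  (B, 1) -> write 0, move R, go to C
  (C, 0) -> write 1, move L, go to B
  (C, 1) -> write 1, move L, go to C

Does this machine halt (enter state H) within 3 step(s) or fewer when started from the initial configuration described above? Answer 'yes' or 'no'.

Answer: no

Derivation:
Step 1: in state A at pos 2, read 0 -> (A,0)->write 1,move L,goto B. Now: state=B, head=1, tape[-3..4]=01001110 (head:     ^)
Step 2: in state B at pos 1, read 1 -> (B,1)->write 0,move R,goto C. Now: state=C, head=2, tape[-3..4]=01000110 (head:      ^)
Step 3: in state C at pos 2, read 1 -> (C,1)->write 1,move L,goto C. Now: state=C, head=1, tape[-3..4]=01000110 (head:     ^)
After 3 step(s): state = C (not H) -> not halted within 3 -> no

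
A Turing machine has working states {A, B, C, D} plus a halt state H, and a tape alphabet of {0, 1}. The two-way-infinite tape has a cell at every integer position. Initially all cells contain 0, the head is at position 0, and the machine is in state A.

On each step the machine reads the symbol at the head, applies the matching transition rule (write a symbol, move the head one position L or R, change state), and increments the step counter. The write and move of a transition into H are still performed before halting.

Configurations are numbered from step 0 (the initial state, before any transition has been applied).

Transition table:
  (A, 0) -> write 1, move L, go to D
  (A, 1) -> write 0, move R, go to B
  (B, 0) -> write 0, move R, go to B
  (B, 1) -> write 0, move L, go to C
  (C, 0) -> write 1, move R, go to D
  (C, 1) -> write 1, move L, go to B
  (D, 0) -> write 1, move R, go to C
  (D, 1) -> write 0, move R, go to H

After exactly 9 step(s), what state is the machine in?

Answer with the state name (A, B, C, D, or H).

Step 1: in state A at pos 0, read 0 -> (A,0)->write 1,move L,goto D. Now: state=D, head=-1, tape[-2..1]=0010 (head:  ^)
Step 2: in state D at pos -1, read 0 -> (D,0)->write 1,move R,goto C. Now: state=C, head=0, tape[-2..1]=0110 (head:   ^)
Step 3: in state C at pos 0, read 1 -> (C,1)->write 1,move L,goto B. Now: state=B, head=-1, tape[-2..1]=0110 (head:  ^)
Step 4: in state B at pos -1, read 1 -> (B,1)->write 0,move L,goto C. Now: state=C, head=-2, tape[-3..1]=00010 (head:  ^)
Step 5: in state C at pos -2, read 0 -> (C,0)->write 1,move R,goto D. Now: state=D, head=-1, tape[-3..1]=01010 (head:   ^)
Step 6: in state D at pos -1, read 0 -> (D,0)->write 1,move R,goto C. Now: state=C, head=0, tape[-3..1]=01110 (head:    ^)
Step 7: in state C at pos 0, read 1 -> (C,1)->write 1,move L,goto B. Now: state=B, head=-1, tape[-3..1]=01110 (head:   ^)
Step 8: in state B at pos -1, read 1 -> (B,1)->write 0,move L,goto C. Now: state=C, head=-2, tape[-3..1]=01010 (head:  ^)
Step 9: in state C at pos -2, read 1 -> (C,1)->write 1,move L,goto B. Now: state=B, head=-3, tape[-4..1]=001010 (head:  ^)

Answer: B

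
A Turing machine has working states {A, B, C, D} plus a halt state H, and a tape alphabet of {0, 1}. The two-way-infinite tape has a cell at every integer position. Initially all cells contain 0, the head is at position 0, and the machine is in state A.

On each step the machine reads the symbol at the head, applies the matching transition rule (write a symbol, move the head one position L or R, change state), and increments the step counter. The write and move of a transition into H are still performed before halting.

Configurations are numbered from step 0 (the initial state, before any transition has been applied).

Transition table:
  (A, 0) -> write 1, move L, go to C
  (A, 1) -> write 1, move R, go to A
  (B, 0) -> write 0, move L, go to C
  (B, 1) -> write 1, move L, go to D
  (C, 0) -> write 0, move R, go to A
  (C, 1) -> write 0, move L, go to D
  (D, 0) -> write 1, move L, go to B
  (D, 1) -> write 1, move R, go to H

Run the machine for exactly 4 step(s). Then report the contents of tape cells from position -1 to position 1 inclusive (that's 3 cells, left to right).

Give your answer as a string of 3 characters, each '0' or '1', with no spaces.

Step 1: in state A at pos 0, read 0 -> (A,0)->write 1,move L,goto C. Now: state=C, head=-1, tape[-2..1]=0010 (head:  ^)
Step 2: in state C at pos -1, read 0 -> (C,0)->write 0,move R,goto A. Now: state=A, head=0, tape[-2..1]=0010 (head:   ^)
Step 3: in state A at pos 0, read 1 -> (A,1)->write 1,move R,goto A. Now: state=A, head=1, tape[-2..2]=00100 (head:    ^)
Step 4: in state A at pos 1, read 0 -> (A,0)->write 1,move L,goto C. Now: state=C, head=0, tape[-2..2]=00110 (head:   ^)

Answer: 011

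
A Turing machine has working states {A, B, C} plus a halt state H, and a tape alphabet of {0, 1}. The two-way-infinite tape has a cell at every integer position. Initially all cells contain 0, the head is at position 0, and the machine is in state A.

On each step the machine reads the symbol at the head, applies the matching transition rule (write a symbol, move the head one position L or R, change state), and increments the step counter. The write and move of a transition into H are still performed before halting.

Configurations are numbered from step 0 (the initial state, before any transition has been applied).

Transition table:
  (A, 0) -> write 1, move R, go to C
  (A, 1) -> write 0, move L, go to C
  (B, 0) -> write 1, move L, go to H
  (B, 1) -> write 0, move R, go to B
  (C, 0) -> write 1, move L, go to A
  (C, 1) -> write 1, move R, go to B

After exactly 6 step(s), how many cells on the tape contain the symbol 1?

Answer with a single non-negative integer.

Answer: 3

Derivation:
Step 1: in state A at pos 0, read 0 -> (A,0)->write 1,move R,goto C. Now: state=C, head=1, tape[-1..2]=0100 (head:   ^)
Step 2: in state C at pos 1, read 0 -> (C,0)->write 1,move L,goto A. Now: state=A, head=0, tape[-1..2]=0110 (head:  ^)
Step 3: in state A at pos 0, read 1 -> (A,1)->write 0,move L,goto C. Now: state=C, head=-1, tape[-2..2]=00010 (head:  ^)
Step 4: in state C at pos -1, read 0 -> (C,0)->write 1,move L,goto A. Now: state=A, head=-2, tape[-3..2]=001010 (head:  ^)
Step 5: in state A at pos -2, read 0 -> (A,0)->write 1,move R,goto C. Now: state=C, head=-1, tape[-3..2]=011010 (head:   ^)
Step 6: in state C at pos -1, read 1 -> (C,1)->write 1,move R,goto B. Now: state=B, head=0, tape[-3..2]=011010 (head:    ^)
Cells containing 1 after step 6: {-2, -1, 1} -> 3 cell(s)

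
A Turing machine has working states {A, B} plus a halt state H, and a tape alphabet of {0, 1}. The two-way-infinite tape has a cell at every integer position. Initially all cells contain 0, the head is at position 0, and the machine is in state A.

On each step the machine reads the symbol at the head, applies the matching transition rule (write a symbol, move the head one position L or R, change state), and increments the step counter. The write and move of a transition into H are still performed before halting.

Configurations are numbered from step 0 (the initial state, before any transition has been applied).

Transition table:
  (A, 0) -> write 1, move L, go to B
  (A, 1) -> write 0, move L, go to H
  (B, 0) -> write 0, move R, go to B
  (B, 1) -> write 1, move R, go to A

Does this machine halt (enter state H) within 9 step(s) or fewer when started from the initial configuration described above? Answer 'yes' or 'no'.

Step 1: in state A at pos 0, read 0 -> (A,0)->write 1,move L,goto B. Now: state=B, head=-1, tape[-2..1]=0010 (head:  ^)
Step 2: in state B at pos -1, read 0 -> (B,0)->write 0,move R,goto B. Now: state=B, head=0, tape[-2..1]=0010 (head:   ^)
Step 3: in state B at pos 0, read 1 -> (B,1)->write 1,move R,goto A. Now: state=A, head=1, tape[-2..2]=00100 (head:    ^)
Step 4: in state A at pos 1, read 0 -> (A,0)->write 1,move L,goto B. Now: state=B, head=0, tape[-2..2]=00110 (head:   ^)
Step 5: in state B at pos 0, read 1 -> (B,1)->write 1,move R,goto A. Now: state=A, head=1, tape[-2..2]=00110 (head:    ^)
Step 6: in state A at pos 1, read 1 -> (A,1)->write 0,move L,goto H. Now: state=H, head=0, tape[-2..2]=00100 (head:   ^)
State H reached at step 6; 6 <= 9 -> yes

Answer: yes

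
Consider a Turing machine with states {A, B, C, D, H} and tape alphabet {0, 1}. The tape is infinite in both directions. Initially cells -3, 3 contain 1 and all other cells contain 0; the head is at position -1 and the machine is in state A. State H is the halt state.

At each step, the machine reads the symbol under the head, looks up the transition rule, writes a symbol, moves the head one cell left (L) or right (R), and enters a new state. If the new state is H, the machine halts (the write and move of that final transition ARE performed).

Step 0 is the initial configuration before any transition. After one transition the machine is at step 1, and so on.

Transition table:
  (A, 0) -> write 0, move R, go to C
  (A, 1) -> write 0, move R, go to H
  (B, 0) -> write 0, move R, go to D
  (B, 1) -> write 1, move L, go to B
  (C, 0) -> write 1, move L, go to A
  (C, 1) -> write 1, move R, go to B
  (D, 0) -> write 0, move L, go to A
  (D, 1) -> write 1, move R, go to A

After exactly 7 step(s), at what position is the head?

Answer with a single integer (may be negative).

Step 1: in state A at pos -1, read 0 -> (A,0)->write 0,move R,goto C. Now: state=C, head=0, tape[-4..4]=010000010 (head:     ^)
Step 2: in state C at pos 0, read 0 -> (C,0)->write 1,move L,goto A. Now: state=A, head=-1, tape[-4..4]=010010010 (head:    ^)
Step 3: in state A at pos -1, read 0 -> (A,0)->write 0,move R,goto C. Now: state=C, head=0, tape[-4..4]=010010010 (head:     ^)
Step 4: in state C at pos 0, read 1 -> (C,1)->write 1,move R,goto B. Now: state=B, head=1, tape[-4..4]=010010010 (head:      ^)
Step 5: in state B at pos 1, read 0 -> (B,0)->write 0,move R,goto D. Now: state=D, head=2, tape[-4..4]=010010010 (head:       ^)
Step 6: in state D at pos 2, read 0 -> (D,0)->write 0,move L,goto A. Now: state=A, head=1, tape[-4..4]=010010010 (head:      ^)
Step 7: in state A at pos 1, read 0 -> (A,0)->write 0,move R,goto C. Now: state=C, head=2, tape[-4..4]=010010010 (head:       ^)

Answer: 2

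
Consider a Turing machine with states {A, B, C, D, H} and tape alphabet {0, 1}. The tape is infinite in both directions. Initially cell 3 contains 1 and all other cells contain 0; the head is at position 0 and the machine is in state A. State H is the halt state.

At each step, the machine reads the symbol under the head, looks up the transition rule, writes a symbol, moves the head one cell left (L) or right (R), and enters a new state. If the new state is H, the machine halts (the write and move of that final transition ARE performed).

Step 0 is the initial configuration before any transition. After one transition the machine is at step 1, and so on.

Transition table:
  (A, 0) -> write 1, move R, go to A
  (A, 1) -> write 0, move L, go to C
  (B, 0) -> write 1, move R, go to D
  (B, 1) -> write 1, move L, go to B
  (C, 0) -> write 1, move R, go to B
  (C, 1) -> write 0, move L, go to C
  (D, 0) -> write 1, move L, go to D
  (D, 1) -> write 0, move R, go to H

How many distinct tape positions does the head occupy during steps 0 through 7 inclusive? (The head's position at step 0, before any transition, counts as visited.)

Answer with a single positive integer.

Step 1: in state A at pos 0, read 0 -> (A,0)->write 1,move R,goto A. Now: state=A, head=1, tape[-1..4]=010010 (head:   ^)
Step 2: in state A at pos 1, read 0 -> (A,0)->write 1,move R,goto A. Now: state=A, head=2, tape[-1..4]=011010 (head:    ^)
Step 3: in state A at pos 2, read 0 -> (A,0)->write 1,move R,goto A. Now: state=A, head=3, tape[-1..4]=011110 (head:     ^)
Step 4: in state A at pos 3, read 1 -> (A,1)->write 0,move L,goto C. Now: state=C, head=2, tape[-1..4]=011100 (head:    ^)
Step 5: in state C at pos 2, read 1 -> (C,1)->write 0,move L,goto C. Now: state=C, head=1, tape[-1..4]=011000 (head:   ^)
Step 6: in state C at pos 1, read 1 -> (C,1)->write 0,move L,goto C. Now: state=C, head=0, tape[-1..4]=010000 (head:  ^)
Step 7: in state C at pos 0, read 1 -> (C,1)->write 0,move L,goto C. Now: state=C, head=-1, tape[-2..4]=0000000 (head:  ^)
Head positions at steps 0..7: starting at 0, distinct positions visited = {-1, 0, 1, 2, 3} -> 5 position(s)

Answer: 5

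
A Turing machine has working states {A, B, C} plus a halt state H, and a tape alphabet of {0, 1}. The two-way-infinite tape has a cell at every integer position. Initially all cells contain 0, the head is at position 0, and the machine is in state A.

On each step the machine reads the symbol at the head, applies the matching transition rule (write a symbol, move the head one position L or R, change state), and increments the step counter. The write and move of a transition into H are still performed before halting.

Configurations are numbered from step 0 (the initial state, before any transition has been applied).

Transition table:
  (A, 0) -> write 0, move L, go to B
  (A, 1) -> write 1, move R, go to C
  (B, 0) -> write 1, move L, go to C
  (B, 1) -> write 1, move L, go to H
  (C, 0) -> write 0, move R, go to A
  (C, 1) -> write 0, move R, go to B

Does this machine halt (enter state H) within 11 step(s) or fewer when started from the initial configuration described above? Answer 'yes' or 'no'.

Step 1: in state A at pos 0, read 0 -> (A,0)->write 0,move L,goto B. Now: state=B, head=-1, tape[-2..1]=0000 (head:  ^)
Step 2: in state B at pos -1, read 0 -> (B,0)->write 1,move L,goto C. Now: state=C, head=-2, tape[-3..1]=00100 (head:  ^)
Step 3: in state C at pos -2, read 0 -> (C,0)->write 0,move R,goto A. Now: state=A, head=-1, tape[-3..1]=00100 (head:   ^)
Step 4: in state A at pos -1, read 1 -> (A,1)->write 1,move R,goto C. Now: state=C, head=0, tape[-3..1]=00100 (head:    ^)
Step 5: in state C at pos 0, read 0 -> (C,0)->write 0,move R,goto A. Now: state=A, head=1, tape[-3..2]=001000 (head:     ^)
Step 6: in state A at pos 1, read 0 -> (A,0)->write 0,move L,goto B. Now: state=B, head=0, tape[-3..2]=001000 (head:    ^)
Step 7: in state B at pos 0, read 0 -> (B,0)->write 1,move L,goto C. Now: state=C, head=-1, tape[-3..2]=001100 (head:   ^)
Step 8: in state C at pos -1, read 1 -> (C,1)->write 0,move R,goto B. Now: state=B, head=0, tape[-3..2]=000100 (head:    ^)
Step 9: in state B at pos 0, read 1 -> (B,1)->write 1,move L,goto H. Now: state=H, head=-1, tape[-3..2]=000100 (head:   ^)
State H reached at step 9; 9 <= 11 -> yes

Answer: yes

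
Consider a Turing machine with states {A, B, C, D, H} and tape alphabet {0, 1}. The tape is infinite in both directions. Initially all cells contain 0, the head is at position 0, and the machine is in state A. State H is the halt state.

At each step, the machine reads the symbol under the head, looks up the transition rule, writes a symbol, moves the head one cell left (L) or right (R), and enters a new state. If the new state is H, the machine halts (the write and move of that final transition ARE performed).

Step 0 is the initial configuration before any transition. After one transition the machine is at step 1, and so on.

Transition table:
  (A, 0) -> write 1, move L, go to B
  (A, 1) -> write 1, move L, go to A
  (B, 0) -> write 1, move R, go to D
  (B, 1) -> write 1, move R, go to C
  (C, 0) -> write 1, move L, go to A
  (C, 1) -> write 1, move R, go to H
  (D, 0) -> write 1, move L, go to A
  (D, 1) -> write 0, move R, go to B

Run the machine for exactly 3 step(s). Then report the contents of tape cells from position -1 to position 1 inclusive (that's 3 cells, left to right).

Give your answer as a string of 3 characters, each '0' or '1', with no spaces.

Answer: 100

Derivation:
Step 1: in state A at pos 0, read 0 -> (A,0)->write 1,move L,goto B. Now: state=B, head=-1, tape[-2..1]=0010 (head:  ^)
Step 2: in state B at pos -1, read 0 -> (B,0)->write 1,move R,goto D. Now: state=D, head=0, tape[-2..1]=0110 (head:   ^)
Step 3: in state D at pos 0, read 1 -> (D,1)->write 0,move R,goto B. Now: state=B, head=1, tape[-2..2]=01000 (head:    ^)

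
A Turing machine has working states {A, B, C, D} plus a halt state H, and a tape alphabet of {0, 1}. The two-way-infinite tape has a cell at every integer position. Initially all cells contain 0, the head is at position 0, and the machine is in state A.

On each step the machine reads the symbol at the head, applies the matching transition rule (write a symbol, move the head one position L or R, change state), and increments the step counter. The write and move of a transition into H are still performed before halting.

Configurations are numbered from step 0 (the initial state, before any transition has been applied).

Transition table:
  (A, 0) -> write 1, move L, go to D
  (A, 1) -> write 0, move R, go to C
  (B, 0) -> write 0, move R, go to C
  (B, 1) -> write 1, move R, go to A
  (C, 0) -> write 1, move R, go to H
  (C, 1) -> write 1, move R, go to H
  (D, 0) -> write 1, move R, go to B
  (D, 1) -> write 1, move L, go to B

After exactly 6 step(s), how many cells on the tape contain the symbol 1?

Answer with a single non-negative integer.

Step 1: in state A at pos 0, read 0 -> (A,0)->write 1,move L,goto D. Now: state=D, head=-1, tape[-2..1]=0010 (head:  ^)
Step 2: in state D at pos -1, read 0 -> (D,0)->write 1,move R,goto B. Now: state=B, head=0, tape[-2..1]=0110 (head:   ^)
Step 3: in state B at pos 0, read 1 -> (B,1)->write 1,move R,goto A. Now: state=A, head=1, tape[-2..2]=01100 (head:    ^)
Step 4: in state A at pos 1, read 0 -> (A,0)->write 1,move L,goto D. Now: state=D, head=0, tape[-2..2]=01110 (head:   ^)
Step 5: in state D at pos 0, read 1 -> (D,1)->write 1,move L,goto B. Now: state=B, head=-1, tape[-2..2]=01110 (head:  ^)
Step 6: in state B at pos -1, read 1 -> (B,1)->write 1,move R,goto A. Now: state=A, head=0, tape[-2..2]=01110 (head:   ^)
Cells containing 1 after step 6: {-1, 0, 1} -> 3 cell(s)

Answer: 3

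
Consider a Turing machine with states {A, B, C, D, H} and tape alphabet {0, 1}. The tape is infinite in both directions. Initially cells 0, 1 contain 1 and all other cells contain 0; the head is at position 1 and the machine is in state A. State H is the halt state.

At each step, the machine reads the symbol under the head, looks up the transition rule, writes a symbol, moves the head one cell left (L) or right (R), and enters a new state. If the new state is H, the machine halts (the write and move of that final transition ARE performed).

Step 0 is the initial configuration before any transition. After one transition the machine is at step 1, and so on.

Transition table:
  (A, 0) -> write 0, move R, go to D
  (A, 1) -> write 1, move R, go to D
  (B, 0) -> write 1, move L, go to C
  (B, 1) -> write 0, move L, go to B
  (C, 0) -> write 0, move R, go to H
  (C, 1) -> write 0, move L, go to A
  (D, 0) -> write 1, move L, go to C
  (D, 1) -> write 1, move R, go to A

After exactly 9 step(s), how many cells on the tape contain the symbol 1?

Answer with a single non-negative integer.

Answer: 3

Derivation:
Step 1: in state A at pos 1, read 1 -> (A,1)->write 1,move R,goto D. Now: state=D, head=2, tape[-1..3]=01100 (head:    ^)
Step 2: in state D at pos 2, read 0 -> (D,0)->write 1,move L,goto C. Now: state=C, head=1, tape[-1..3]=01110 (head:   ^)
Step 3: in state C at pos 1, read 1 -> (C,1)->write 0,move L,goto A. Now: state=A, head=0, tape[-1..3]=01010 (head:  ^)
Step 4: in state A at pos 0, read 1 -> (A,1)->write 1,move R,goto D. Now: state=D, head=1, tape[-1..3]=01010 (head:   ^)
Step 5: in state D at pos 1, read 0 -> (D,0)->write 1,move L,goto C. Now: state=C, head=0, tape[-1..3]=01110 (head:  ^)
Step 6: in state C at pos 0, read 1 -> (C,1)->write 0,move L,goto A. Now: state=A, head=-1, tape[-2..3]=000110 (head:  ^)
Step 7: in state A at pos -1, read 0 -> (A,0)->write 0,move R,goto D. Now: state=D, head=0, tape[-2..3]=000110 (head:   ^)
Step 8: in state D at pos 0, read 0 -> (D,0)->write 1,move L,goto C. Now: state=C, head=-1, tape[-2..3]=001110 (head:  ^)
Step 9: in state C at pos -1, read 0 -> (C,0)->write 0,move R,goto H. Now: state=H, head=0, tape[-2..3]=001110 (head:   ^)
Cells containing 1 after step 9: {0, 1, 2} -> 3 cell(s)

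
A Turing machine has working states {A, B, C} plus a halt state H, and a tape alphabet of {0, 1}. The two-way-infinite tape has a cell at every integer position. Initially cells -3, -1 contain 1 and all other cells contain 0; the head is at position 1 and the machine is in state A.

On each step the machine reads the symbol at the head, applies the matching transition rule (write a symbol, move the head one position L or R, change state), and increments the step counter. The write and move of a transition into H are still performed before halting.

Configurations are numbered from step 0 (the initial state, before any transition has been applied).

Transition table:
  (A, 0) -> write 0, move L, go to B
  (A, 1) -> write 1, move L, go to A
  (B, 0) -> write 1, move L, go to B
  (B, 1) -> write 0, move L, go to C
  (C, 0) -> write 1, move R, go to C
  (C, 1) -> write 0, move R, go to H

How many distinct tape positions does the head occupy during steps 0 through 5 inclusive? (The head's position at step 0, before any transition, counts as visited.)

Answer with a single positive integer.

Answer: 4

Derivation:
Step 1: in state A at pos 1, read 0 -> (A,0)->write 0,move L,goto B. Now: state=B, head=0, tape[-4..2]=0101000 (head:     ^)
Step 2: in state B at pos 0, read 0 -> (B,0)->write 1,move L,goto B. Now: state=B, head=-1, tape[-4..2]=0101100 (head:    ^)
Step 3: in state B at pos -1, read 1 -> (B,1)->write 0,move L,goto C. Now: state=C, head=-2, tape[-4..2]=0100100 (head:   ^)
Step 4: in state C at pos -2, read 0 -> (C,0)->write 1,move R,goto C. Now: state=C, head=-1, tape[-4..2]=0110100 (head:    ^)
Step 5: in state C at pos -1, read 0 -> (C,0)->write 1,move R,goto C. Now: state=C, head=0, tape[-4..2]=0111100 (head:     ^)
Head positions at steps 0..5: starting at 1, distinct positions visited = {-2, -1, 0, 1} -> 4 position(s)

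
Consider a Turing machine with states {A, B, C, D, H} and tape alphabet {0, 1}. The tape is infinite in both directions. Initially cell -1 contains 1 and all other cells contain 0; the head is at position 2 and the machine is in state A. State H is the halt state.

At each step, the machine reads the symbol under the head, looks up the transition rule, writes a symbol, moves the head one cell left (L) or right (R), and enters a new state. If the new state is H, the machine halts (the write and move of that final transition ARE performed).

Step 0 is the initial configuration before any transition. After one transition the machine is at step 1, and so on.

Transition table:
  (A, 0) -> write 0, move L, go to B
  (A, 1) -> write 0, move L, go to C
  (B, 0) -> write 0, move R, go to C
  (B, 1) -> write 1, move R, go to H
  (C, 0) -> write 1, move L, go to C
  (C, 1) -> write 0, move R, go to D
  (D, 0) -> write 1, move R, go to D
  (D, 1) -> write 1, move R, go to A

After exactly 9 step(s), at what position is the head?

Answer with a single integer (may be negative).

Step 1: in state A at pos 2, read 0 -> (A,0)->write 0,move L,goto B. Now: state=B, head=1, tape[-2..3]=010000 (head:    ^)
Step 2: in state B at pos 1, read 0 -> (B,0)->write 0,move R,goto C. Now: state=C, head=2, tape[-2..3]=010000 (head:     ^)
Step 3: in state C at pos 2, read 0 -> (C,0)->write 1,move L,goto C. Now: state=C, head=1, tape[-2..3]=010010 (head:    ^)
Step 4: in state C at pos 1, read 0 -> (C,0)->write 1,move L,goto C. Now: state=C, head=0, tape[-2..3]=010110 (head:   ^)
Step 5: in state C at pos 0, read 0 -> (C,0)->write 1,move L,goto C. Now: state=C, head=-1, tape[-2..3]=011110 (head:  ^)
Step 6: in state C at pos -1, read 1 -> (C,1)->write 0,move R,goto D. Now: state=D, head=0, tape[-2..3]=001110 (head:   ^)
Step 7: in state D at pos 0, read 1 -> (D,1)->write 1,move R,goto A. Now: state=A, head=1, tape[-2..3]=001110 (head:    ^)
Step 8: in state A at pos 1, read 1 -> (A,1)->write 0,move L,goto C. Now: state=C, head=0, tape[-2..3]=001010 (head:   ^)
Step 9: in state C at pos 0, read 1 -> (C,1)->write 0,move R,goto D. Now: state=D, head=1, tape[-2..3]=000010 (head:    ^)

Answer: 1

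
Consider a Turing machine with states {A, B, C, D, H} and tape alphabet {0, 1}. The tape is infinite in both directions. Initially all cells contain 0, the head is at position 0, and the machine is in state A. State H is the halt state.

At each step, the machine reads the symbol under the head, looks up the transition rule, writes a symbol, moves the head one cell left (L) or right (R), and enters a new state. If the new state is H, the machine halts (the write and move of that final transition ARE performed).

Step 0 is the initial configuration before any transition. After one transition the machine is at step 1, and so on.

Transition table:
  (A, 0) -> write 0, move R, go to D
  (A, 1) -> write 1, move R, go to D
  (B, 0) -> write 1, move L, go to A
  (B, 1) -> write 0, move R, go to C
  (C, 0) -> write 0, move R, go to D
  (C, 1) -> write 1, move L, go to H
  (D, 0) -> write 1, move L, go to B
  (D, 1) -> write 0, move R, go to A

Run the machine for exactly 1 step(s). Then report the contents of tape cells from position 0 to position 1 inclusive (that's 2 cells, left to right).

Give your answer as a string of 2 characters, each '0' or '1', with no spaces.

Answer: 00

Derivation:
Step 1: in state A at pos 0, read 0 -> (A,0)->write 0,move R,goto D. Now: state=D, head=1, tape[-1..2]=0000 (head:   ^)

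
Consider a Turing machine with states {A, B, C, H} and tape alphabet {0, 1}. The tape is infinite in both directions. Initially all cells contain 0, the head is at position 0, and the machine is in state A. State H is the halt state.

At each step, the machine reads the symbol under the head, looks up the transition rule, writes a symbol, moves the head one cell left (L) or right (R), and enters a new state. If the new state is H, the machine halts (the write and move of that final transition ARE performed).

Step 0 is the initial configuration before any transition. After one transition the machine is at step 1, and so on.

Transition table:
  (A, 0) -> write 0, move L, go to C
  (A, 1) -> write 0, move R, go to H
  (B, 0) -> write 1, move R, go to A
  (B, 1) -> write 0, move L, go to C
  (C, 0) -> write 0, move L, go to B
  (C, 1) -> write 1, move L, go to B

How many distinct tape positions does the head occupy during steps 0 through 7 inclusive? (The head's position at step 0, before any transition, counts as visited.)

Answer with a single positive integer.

Answer: 4

Derivation:
Step 1: in state A at pos 0, read 0 -> (A,0)->write 0,move L,goto C. Now: state=C, head=-1, tape[-2..1]=0000 (head:  ^)
Step 2: in state C at pos -1, read 0 -> (C,0)->write 0,move L,goto B. Now: state=B, head=-2, tape[-3..1]=00000 (head:  ^)
Step 3: in state B at pos -2, read 0 -> (B,0)->write 1,move R,goto A. Now: state=A, head=-1, tape[-3..1]=01000 (head:   ^)
Step 4: in state A at pos -1, read 0 -> (A,0)->write 0,move L,goto C. Now: state=C, head=-2, tape[-3..1]=01000 (head:  ^)
Step 5: in state C at pos -2, read 1 -> (C,1)->write 1,move L,goto B. Now: state=B, head=-3, tape[-4..1]=001000 (head:  ^)
Step 6: in state B at pos -3, read 0 -> (B,0)->write 1,move R,goto A. Now: state=A, head=-2, tape[-4..1]=011000 (head:   ^)
Step 7: in state A at pos -2, read 1 -> (A,1)->write 0,move R,goto H. Now: state=H, head=-1, tape[-4..1]=010000 (head:    ^)
Head positions at steps 0..7: starting at 0, distinct positions visited = {-3, -2, -1, 0} -> 4 position(s)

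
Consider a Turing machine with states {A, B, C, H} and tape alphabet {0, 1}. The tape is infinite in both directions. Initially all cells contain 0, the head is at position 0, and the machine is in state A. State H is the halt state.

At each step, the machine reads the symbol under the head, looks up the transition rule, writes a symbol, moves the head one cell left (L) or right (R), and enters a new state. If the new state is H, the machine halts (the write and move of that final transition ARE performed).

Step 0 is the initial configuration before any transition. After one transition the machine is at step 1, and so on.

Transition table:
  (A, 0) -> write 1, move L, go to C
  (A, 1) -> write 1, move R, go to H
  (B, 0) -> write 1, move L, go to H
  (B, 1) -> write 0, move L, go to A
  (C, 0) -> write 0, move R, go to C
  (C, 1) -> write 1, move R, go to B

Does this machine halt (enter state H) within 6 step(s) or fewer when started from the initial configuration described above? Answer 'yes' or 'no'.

Answer: yes

Derivation:
Step 1: in state A at pos 0, read 0 -> (A,0)->write 1,move L,goto C. Now: state=C, head=-1, tape[-2..1]=0010 (head:  ^)
Step 2: in state C at pos -1, read 0 -> (C,0)->write 0,move R,goto C. Now: state=C, head=0, tape[-2..1]=0010 (head:   ^)
Step 3: in state C at pos 0, read 1 -> (C,1)->write 1,move R,goto B. Now: state=B, head=1, tape[-2..2]=00100 (head:    ^)
Step 4: in state B at pos 1, read 0 -> (B,0)->write 1,move L,goto H. Now: state=H, head=0, tape[-2..2]=00110 (head:   ^)
State H reached at step 4; 4 <= 6 -> yes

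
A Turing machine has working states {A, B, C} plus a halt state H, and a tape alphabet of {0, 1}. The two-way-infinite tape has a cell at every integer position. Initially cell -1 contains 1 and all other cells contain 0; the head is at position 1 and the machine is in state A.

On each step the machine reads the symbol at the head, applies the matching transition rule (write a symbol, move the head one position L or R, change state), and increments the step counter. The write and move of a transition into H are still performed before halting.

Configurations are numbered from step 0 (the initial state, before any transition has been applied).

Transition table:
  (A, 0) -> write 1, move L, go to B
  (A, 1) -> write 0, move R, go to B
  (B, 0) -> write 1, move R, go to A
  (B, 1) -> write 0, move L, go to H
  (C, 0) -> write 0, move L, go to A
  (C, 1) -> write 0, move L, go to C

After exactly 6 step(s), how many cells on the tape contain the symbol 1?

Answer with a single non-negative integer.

Answer: 3

Derivation:
Step 1: in state A at pos 1, read 0 -> (A,0)->write 1,move L,goto B. Now: state=B, head=0, tape[-2..2]=01010 (head:   ^)
Step 2: in state B at pos 0, read 0 -> (B,0)->write 1,move R,goto A. Now: state=A, head=1, tape[-2..2]=01110 (head:    ^)
Step 3: in state A at pos 1, read 1 -> (A,1)->write 0,move R,goto B. Now: state=B, head=2, tape[-2..3]=011000 (head:     ^)
Step 4: in state B at pos 2, read 0 -> (B,0)->write 1,move R,goto A. Now: state=A, head=3, tape[-2..4]=0110100 (head:      ^)
Step 5: in state A at pos 3, read 0 -> (A,0)->write 1,move L,goto B. Now: state=B, head=2, tape[-2..4]=0110110 (head:     ^)
Step 6: in state B at pos 2, read 1 -> (B,1)->write 0,move L,goto H. Now: state=H, head=1, tape[-2..4]=0110010 (head:    ^)
Cells containing 1 after step 6: {-1, 0, 3} -> 3 cell(s)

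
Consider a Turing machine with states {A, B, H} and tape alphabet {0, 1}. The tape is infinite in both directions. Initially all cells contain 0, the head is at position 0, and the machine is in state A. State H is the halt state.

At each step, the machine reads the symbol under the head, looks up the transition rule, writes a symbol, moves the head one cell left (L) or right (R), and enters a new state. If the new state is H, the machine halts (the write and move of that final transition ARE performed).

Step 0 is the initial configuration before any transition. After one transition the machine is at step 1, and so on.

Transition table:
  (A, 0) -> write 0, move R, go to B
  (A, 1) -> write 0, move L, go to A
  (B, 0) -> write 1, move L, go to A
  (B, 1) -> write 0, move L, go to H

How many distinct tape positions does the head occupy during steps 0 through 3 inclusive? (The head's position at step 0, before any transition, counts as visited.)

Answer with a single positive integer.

Answer: 2

Derivation:
Step 1: in state A at pos 0, read 0 -> (A,0)->write 0,move R,goto B. Now: state=B, head=1, tape[-1..2]=0000 (head:   ^)
Step 2: in state B at pos 1, read 0 -> (B,0)->write 1,move L,goto A. Now: state=A, head=0, tape[-1..2]=0010 (head:  ^)
Step 3: in state A at pos 0, read 0 -> (A,0)->write 0,move R,goto B. Now: state=B, head=1, tape[-1..2]=0010 (head:   ^)
Head positions at steps 0..3: starting at 0, distinct positions visited = {0, 1} -> 2 position(s)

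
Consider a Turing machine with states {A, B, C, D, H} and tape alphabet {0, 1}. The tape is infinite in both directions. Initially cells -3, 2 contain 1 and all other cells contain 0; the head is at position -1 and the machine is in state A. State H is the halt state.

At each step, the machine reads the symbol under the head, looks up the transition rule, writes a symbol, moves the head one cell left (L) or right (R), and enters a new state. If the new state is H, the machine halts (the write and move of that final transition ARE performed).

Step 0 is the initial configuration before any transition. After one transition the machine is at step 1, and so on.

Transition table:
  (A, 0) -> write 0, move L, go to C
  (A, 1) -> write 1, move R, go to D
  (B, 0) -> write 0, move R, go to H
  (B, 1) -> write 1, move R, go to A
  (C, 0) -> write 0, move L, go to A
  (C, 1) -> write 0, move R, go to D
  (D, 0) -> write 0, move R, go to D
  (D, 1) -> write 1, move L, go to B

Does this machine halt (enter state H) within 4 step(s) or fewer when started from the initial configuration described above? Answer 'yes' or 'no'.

Answer: no

Derivation:
Step 1: in state A at pos -1, read 0 -> (A,0)->write 0,move L,goto C. Now: state=C, head=-2, tape[-4..3]=01000010 (head:   ^)
Step 2: in state C at pos -2, read 0 -> (C,0)->write 0,move L,goto A. Now: state=A, head=-3, tape[-4..3]=01000010 (head:  ^)
Step 3: in state A at pos -3, read 1 -> (A,1)->write 1,move R,goto D. Now: state=D, head=-2, tape[-4..3]=01000010 (head:   ^)
Step 4: in state D at pos -2, read 0 -> (D,0)->write 0,move R,goto D. Now: state=D, head=-1, tape[-4..3]=01000010 (head:    ^)
After 4 step(s): state = D (not H) -> not halted within 4 -> no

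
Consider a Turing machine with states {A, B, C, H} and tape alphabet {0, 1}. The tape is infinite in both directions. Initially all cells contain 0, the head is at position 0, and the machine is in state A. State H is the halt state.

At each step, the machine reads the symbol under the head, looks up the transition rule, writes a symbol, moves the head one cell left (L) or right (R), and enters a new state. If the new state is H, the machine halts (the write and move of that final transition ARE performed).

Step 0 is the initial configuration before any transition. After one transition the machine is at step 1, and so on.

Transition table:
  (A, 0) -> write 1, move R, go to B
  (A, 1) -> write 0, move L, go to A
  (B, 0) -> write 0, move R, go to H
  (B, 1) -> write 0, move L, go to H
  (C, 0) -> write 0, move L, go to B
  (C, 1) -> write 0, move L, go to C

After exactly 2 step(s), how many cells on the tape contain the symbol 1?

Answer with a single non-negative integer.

Answer: 1

Derivation:
Step 1: in state A at pos 0, read 0 -> (A,0)->write 1,move R,goto B. Now: state=B, head=1, tape[-1..2]=0100 (head:   ^)
Step 2: in state B at pos 1, read 0 -> (B,0)->write 0,move R,goto H. Now: state=H, head=2, tape[-1..3]=01000 (head:    ^)
Cells containing 1 after step 2: {0} -> 1 cell(s)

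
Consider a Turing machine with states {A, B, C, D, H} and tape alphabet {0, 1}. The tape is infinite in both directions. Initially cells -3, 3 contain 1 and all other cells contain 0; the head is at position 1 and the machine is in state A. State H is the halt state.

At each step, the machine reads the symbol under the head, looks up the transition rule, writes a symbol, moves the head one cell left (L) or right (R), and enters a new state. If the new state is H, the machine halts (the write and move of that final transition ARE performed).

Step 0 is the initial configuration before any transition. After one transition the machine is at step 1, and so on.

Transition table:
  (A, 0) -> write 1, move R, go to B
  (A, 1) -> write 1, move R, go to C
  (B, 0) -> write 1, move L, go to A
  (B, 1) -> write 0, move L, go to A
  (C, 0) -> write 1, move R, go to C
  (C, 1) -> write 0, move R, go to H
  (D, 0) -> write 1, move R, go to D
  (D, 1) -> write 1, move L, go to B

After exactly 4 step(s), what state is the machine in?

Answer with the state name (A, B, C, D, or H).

Step 1: in state A at pos 1, read 0 -> (A,0)->write 1,move R,goto B. Now: state=B, head=2, tape[-4..4]=010001010 (head:       ^)
Step 2: in state B at pos 2, read 0 -> (B,0)->write 1,move L,goto A. Now: state=A, head=1, tape[-4..4]=010001110 (head:      ^)
Step 3: in state A at pos 1, read 1 -> (A,1)->write 1,move R,goto C. Now: state=C, head=2, tape[-4..4]=010001110 (head:       ^)
Step 4: in state C at pos 2, read 1 -> (C,1)->write 0,move R,goto H. Now: state=H, head=3, tape[-4..4]=010001010 (head:        ^)

Answer: H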